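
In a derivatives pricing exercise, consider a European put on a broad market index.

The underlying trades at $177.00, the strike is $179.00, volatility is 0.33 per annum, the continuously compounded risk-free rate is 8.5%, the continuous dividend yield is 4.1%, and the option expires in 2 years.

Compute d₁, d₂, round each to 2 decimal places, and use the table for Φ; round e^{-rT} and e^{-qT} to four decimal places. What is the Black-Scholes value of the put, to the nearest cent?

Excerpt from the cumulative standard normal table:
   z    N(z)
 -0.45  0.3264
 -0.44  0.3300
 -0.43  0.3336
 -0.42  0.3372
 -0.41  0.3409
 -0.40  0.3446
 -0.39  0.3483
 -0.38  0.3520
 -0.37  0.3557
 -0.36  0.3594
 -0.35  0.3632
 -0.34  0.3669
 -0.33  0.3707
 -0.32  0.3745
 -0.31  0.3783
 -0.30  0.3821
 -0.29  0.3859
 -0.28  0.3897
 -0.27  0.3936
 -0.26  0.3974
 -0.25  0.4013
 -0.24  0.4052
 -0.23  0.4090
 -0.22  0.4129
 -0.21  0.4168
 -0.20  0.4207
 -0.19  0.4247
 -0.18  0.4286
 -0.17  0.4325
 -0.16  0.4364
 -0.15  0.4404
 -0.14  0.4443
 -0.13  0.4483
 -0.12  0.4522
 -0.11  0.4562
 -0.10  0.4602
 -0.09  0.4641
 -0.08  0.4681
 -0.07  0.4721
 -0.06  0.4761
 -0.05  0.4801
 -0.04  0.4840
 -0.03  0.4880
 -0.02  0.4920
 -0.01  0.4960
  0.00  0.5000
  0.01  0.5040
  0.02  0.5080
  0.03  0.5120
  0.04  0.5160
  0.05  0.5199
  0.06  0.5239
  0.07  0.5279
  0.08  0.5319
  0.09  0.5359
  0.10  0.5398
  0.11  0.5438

$23.53

σ√T = 0.33 × 1.4142 = 0.4667
d₁ = [ln(177/179) + (0.085 − 0.041 + 0.33²/2)·2] / 0.4667 = [-0.0112 + 0.1969] / 0.4667 = 0.3978 ⇒ 0.40
d₂ = d₁ − σ√T = 0.3978 − 0.4667 = -0.0689 ⇒ -0.07
exp(−qT) = exp(−0.041·2) = 0.9213;  exp(−rT) = exp(−0.085·2) = 0.8437
N(−d₂) = N(0.07) = 0.5279;  N(−d₁) = N(-0.40) = 0.3446
P = 179·0.8437·0.5279 − 177·0.9213·0.3446 = 79.7247 − 56.1940 = 23.5307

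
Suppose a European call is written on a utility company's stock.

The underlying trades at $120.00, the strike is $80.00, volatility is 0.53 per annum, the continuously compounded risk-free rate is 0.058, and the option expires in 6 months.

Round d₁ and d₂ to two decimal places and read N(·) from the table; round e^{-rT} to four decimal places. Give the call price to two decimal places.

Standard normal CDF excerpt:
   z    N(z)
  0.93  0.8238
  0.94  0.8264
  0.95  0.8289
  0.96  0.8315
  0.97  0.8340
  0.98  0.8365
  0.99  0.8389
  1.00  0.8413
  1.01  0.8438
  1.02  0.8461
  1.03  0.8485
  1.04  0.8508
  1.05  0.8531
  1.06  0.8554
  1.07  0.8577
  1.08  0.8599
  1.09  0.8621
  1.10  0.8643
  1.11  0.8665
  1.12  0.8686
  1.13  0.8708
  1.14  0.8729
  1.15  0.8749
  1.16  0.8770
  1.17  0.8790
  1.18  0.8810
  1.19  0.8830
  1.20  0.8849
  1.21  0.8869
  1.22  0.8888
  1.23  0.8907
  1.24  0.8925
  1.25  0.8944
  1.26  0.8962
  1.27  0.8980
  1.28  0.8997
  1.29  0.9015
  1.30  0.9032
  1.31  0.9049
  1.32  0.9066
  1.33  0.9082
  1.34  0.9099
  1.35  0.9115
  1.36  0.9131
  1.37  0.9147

σ√T = 0.53·√0.5 = 0.3748
d₁ = [ln(120/80) + (0.058 + ½·0.53²)·0.5] / (σ√T) = (0.4055 + 0.0992) / 0.3748 = 1.3467 → 1.35
d₂ = 1.3467 − 0.3748 = 0.9719 → 0.97
e^(−rT) = e^(−0.058·0.5) = 0.9714
C = 120·N(1.35) − 80·0.9714·N(0.97) = 120·0.9115 − 80·0.9714·0.8340 = 109.3800 − 64.8118 = 44.5682

$44.57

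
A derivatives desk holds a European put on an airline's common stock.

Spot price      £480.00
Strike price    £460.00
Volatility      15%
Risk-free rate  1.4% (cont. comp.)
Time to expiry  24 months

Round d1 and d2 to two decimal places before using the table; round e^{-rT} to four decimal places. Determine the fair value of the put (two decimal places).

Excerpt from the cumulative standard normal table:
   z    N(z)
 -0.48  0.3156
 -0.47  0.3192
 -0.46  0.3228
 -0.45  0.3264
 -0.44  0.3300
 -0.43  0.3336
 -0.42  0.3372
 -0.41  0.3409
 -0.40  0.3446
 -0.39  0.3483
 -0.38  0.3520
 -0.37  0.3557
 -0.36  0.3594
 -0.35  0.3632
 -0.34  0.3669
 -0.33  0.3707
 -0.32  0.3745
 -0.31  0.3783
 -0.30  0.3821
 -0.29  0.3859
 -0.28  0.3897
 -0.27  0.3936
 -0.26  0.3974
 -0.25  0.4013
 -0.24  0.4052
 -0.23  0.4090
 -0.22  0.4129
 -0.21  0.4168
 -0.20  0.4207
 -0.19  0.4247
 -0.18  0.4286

£24.55

T = 2;  σ√T = 0.2121
d₁ = [ln(480/460) + (0.014 + 0.15²/2)·2] / 0.2121 = [0.0426 + 0.0505] / 0.2121 = 0.4387 which rounds to 0.44
d₂ = d₁ − σ√T = 0.4387 − 0.2121 = 0.2266 which rounds to 0.23
e^(−rT) = e^(−0.014·2) = 0.9724
N(−d₂) = N(-0.23) = 0.4090;  N(−d₁) = N(-0.44) = 0.3300
P = 460·0.9724·0.4090 − 480·0.3300 = 182.9473 − 158.4000 = 24.5473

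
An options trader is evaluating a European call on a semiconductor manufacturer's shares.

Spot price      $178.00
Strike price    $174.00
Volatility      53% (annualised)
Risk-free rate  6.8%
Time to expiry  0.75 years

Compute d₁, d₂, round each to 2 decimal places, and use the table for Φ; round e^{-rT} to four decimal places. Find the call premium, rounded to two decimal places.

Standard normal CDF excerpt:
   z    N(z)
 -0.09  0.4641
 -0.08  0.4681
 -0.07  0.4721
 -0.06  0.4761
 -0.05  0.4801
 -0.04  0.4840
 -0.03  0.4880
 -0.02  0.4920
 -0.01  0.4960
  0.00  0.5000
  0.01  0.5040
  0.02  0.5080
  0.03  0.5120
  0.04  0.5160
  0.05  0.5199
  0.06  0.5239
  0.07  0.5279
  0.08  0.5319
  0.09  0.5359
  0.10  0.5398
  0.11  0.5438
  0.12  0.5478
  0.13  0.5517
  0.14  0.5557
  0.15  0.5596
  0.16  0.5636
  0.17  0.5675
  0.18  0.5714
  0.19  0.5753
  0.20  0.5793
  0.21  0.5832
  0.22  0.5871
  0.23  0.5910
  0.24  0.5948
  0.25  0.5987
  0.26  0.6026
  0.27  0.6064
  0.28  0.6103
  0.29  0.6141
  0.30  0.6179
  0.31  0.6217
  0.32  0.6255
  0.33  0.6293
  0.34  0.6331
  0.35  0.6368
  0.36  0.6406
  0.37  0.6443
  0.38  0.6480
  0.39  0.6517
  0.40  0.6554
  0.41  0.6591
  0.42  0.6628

$37.94

σ√T = 0.53·√0.75 = 0.4590
d₁ = [ln(178/174) + (0.068 + 0.53²/2)·0.75] / 0.4590 = [0.0227 + 0.1563] / 0.4590 = 0.3901 ⇒ 0.39
d₂ = d₁ − σ√T = 0.3901 − 0.4590 = -0.0689 ⇒ -0.07
exp(−rT) = exp(−0.068·0.75) = 0.9503
N(d₁) = N(0.39) = 0.6517;  N(d₂) = N(-0.07) = 0.4721
C = 178·0.6517 − 174·0.9503·0.4721 = 116.0026 − 78.0628 = 37.9398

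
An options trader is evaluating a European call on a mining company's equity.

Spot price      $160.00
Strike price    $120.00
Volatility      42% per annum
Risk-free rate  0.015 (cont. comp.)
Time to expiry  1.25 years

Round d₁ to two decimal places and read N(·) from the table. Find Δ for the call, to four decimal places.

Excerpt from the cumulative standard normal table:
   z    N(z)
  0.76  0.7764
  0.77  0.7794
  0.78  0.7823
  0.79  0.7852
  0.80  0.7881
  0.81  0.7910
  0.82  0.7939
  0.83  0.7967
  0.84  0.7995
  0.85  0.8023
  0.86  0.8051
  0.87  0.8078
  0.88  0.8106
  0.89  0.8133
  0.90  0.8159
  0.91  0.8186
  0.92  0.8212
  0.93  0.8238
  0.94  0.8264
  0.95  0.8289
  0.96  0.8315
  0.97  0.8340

σ√T = 0.42 × 1.1180 = 0.4696
ln(S/K) + (r + σ²/2)T = ln(160/120) + (0.015 + 0.42²/2)·1.25 = 0.2877 + 0.1290 = 0.4167
d₁ = 0.4167 / 0.4696 = 0.8874 → 0.89
N(d₁) = N(0.89) = 0.8133
Δ_call = N(d₁) = 0.8133

0.8133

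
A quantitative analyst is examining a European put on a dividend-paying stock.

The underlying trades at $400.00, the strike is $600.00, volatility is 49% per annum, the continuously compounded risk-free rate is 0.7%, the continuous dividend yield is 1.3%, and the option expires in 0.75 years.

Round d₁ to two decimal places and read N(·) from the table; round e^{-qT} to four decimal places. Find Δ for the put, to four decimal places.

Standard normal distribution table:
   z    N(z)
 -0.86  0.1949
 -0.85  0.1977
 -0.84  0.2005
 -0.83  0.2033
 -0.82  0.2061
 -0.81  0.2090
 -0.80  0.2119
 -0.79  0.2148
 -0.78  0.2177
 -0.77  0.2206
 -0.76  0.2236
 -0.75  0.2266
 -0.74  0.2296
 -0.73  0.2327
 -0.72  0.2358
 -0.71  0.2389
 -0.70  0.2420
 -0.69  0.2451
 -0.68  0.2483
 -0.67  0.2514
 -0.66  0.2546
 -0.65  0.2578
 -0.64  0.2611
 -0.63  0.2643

-0.7659

T = 0.75;  σ√T = 0.4244
ln(S/K) + (r − q + σ²/2)T = ln(400/600) + (0.007 − 0.013 + 0.49²/2)·0.75 = -0.4055 + 0.0855 = -0.3199
d₁ = -0.3199 / 0.4244 = -0.7539 ⇒ -0.75
N(d₁) = N(-0.75) = 0.2266
Δ_put = e^(−qT)·(N(d₁) − 1) = 0.9903·(0.2266 − 1) = -0.7659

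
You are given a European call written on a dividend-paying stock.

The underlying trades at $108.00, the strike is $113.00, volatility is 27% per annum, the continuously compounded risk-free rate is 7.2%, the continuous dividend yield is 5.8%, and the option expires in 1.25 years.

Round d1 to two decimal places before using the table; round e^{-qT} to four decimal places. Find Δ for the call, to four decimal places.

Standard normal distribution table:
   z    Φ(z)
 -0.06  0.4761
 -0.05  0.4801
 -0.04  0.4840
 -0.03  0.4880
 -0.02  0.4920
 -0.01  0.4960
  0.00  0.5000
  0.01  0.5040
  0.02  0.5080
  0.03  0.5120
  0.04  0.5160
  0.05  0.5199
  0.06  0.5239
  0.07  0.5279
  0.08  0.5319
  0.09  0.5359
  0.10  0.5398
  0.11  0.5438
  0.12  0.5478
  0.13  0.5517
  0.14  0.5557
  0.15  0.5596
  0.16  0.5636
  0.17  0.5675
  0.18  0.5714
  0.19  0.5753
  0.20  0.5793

σ√T = 0.27·√1.25 = 0.3019
d₁ = [ln(108/113) + (0.072 − 0.058 + 0.27²/2)·1.25] / 0.3019 = [-0.0453 + 0.0631] / 0.3019 = 0.0590 → 0.06
N(d₁) = N(0.06) = 0.5239
Δ_call = e^(−qT)·N(d₁) = 0.9301·0.5239 = 0.4873

0.4873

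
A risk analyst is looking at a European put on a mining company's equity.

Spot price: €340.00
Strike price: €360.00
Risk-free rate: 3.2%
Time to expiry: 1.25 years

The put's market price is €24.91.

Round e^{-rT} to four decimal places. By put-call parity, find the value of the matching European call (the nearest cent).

exp(−rT) = exp(−0.032·1.25) = 0.9608
Put-call parity: C − P = S − K·e^(−rT) = 340 − 360·0.9608 = 340 − 345.8880 = -5.8880
C = P + (C − P) = 24.91 + (-5.8880) = 19.0220

€19.02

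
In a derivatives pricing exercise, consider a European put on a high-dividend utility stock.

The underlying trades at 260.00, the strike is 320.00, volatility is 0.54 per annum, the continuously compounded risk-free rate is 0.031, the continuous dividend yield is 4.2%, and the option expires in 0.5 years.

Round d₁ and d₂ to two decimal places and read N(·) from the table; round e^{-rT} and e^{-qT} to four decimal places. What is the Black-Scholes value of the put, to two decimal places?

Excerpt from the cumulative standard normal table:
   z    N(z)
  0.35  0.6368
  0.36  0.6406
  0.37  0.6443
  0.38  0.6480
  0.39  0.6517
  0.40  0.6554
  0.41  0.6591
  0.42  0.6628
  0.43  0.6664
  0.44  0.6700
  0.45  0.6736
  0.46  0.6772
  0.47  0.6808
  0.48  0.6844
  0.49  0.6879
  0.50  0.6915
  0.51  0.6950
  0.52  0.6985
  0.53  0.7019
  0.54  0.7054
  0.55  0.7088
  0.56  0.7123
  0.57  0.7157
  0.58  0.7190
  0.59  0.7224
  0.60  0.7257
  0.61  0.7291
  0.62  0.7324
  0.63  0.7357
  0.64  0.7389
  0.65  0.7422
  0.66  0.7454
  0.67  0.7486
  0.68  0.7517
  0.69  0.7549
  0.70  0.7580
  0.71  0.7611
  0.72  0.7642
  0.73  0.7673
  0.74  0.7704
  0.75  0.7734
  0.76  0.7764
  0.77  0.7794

σ√T = 0.54 × 0.7071 = 0.3818
d₁ = [ln(260/320) + (0.031 − 0.042 + 0.54²/2)·0.5] / 0.3818 = [-0.2076 + 0.0674] / 0.3818 = -0.3673 which rounds to -0.37
d₂ = d₁ − σ√T = -0.3673 − 0.3818 = -0.7491 which rounds to -0.75
exp(−qT) = exp(−0.042·0.5) = 0.9792;  exp(−rT) = exp(−0.031·0.5) = 0.9846
P = 320·0.9846·N(0.75) − 260·0.9792·N(0.37) = 320·0.9846·0.7734 − 260·0.9792·0.6443 = 243.6767 − 164.0336 = 79.6431

79.64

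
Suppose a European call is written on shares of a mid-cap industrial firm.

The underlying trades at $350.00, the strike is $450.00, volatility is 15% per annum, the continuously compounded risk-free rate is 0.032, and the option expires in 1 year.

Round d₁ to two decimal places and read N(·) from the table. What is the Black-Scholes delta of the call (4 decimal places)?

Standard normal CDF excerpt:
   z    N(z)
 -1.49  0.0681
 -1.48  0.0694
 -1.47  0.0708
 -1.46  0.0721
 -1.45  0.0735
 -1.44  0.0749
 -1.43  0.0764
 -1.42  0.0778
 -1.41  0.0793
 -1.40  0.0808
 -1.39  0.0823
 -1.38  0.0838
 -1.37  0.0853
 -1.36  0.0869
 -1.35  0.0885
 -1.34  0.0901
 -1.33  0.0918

0.0823

σ√T = 0.15 × 1.0000 = 0.1500
ln(S/K) + (r + σ²/2)T = ln(350/450) + (0.032 + 0.15²/2)·1 = -0.2513 + 0.0432 = -0.2081
d₁ = -0.2081 / 0.1500 = -1.3871 which rounds to -1.39
N(d₁) = N(-1.39) = 0.0823
Δ_call = N(d₁) = 0.0823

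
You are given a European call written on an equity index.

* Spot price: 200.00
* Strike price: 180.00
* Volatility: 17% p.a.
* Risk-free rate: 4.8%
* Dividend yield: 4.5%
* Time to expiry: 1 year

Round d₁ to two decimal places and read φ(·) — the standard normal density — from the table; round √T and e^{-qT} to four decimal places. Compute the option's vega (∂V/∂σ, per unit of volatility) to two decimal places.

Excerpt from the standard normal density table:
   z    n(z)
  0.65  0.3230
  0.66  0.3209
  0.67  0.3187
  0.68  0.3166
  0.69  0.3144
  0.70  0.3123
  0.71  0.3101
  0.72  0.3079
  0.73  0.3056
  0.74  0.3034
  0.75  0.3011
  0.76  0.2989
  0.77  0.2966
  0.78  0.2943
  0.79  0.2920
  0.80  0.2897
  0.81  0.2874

σ√T = 0.17 × 1.0000 = 0.1700
d₁ = [ln(200/180) + (0.048 − 0.045 + 0.17²/2)·1] / 0.1700 = [0.1054 + 0.0175] / 0.1700 = 0.7224 ≈ 0.72
√T = √1 = 1.0000
φ(d₁) = φ(0.72) = 0.3079
exp(−qT) = exp(−0.045·1) = 0.9560
vega = S·exp(−qT)·φ(d₁)·√T = 200·0.9560·0.3079·1.0000 = 58.8705

58.87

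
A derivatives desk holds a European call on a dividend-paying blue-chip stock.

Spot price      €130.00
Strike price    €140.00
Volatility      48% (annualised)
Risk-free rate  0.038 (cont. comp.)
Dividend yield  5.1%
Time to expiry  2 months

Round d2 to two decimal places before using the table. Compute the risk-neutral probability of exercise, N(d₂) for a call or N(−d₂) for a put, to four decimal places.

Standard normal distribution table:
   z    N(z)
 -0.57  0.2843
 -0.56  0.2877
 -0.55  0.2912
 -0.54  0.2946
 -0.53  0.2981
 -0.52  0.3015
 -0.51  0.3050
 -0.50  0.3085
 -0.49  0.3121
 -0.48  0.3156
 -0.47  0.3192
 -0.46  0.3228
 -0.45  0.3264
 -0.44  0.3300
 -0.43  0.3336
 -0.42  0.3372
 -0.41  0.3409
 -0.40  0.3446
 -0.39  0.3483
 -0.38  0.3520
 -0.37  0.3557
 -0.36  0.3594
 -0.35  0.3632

0.3121

σ√T = 0.48·√0.1667 = 0.1960
ln(S/K) + (r − q + σ²/2)T = ln(130/140) + (0.038 − 0.051 + 0.48²/2)·0.1667 = -0.0741 + 0.0170 = -0.0571
d₁ = -0.0571 / 0.1960 = -0.2913 which rounds to -0.29
d₂ = d₁ − σ√T = -0.2913 − 0.1960 = -0.4872 which rounds to -0.49
Pr(exercise) under Q = N(d₂) = 0.3121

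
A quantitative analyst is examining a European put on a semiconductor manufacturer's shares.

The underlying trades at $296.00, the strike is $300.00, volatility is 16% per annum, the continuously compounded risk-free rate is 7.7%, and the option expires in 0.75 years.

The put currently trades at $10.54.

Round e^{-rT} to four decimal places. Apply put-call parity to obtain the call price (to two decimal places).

$23.37

exp(−rT) = exp(−0.077·0.75) = 0.9439
Put-call parity: C − P = S − K·e^(−rT) = 296 − 300·0.9439 = 296 − 283.1700 = 12.8300
C = P + (C − P) = 10.54 + (12.8300) = 23.3700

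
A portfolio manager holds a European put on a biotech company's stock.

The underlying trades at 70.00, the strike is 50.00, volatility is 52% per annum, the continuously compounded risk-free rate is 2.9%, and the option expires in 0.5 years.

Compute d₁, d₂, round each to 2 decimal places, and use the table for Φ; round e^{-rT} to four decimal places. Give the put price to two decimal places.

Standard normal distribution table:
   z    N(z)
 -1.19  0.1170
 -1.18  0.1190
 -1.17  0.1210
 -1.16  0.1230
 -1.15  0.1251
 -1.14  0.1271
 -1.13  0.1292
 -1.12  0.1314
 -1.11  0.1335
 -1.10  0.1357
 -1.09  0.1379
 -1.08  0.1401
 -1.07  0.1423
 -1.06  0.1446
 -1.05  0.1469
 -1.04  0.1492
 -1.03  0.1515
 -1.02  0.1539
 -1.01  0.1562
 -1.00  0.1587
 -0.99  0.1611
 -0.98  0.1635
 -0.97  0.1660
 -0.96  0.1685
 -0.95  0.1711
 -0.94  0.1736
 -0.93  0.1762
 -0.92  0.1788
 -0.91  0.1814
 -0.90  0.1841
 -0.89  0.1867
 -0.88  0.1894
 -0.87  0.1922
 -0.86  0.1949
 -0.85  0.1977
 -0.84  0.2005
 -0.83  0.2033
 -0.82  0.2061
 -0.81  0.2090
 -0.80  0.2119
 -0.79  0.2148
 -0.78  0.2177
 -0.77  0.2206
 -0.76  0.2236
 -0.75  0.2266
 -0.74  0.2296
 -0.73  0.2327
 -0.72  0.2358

1.97

σ√T = 0.52·√0.5 = 0.3677
d₁ = [ln(70/50) + (0.029 + ½·0.52²)·0.5] / (σ√T) = (0.3365 + 0.0821) / 0.3677 = 1.1384 ≈ 1.14
d₂ = 1.1384 − 0.3677 = 0.7707 ≈ 0.77
e^(−rT) = e^(−0.029·0.5) = 0.9856
N(−d₂) = N(-0.77) = 0.2206;  N(−d₁) = N(-1.14) = 0.1271
P = 50·0.9856·0.2206 − 70·0.1271 = 10.8712 − 8.8970 = 1.9742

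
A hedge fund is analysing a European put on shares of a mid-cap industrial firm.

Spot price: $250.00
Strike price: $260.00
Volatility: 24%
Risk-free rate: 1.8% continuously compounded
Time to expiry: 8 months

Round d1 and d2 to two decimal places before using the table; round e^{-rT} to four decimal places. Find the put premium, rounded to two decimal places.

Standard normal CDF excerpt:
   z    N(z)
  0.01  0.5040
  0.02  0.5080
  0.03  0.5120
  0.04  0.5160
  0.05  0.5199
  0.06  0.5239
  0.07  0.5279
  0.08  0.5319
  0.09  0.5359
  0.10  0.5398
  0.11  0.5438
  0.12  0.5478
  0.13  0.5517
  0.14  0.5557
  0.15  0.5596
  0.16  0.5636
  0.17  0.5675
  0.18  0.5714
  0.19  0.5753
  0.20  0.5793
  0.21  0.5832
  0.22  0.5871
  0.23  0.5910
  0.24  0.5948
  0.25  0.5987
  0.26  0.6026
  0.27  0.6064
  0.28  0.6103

σ√T = 0.24 × 0.8165 = 0.1960
d₁ = [ln(250/260) + (0.018 + ½·0.24²)·0.6667] / (σ√T) = (-0.0392 + 0.0312) / 0.1960 = -0.0409 which rounds to -0.04
d₂ = -0.0409 − 0.1960 = -0.2369 which rounds to -0.24
exp(−rT) = exp(−0.018·0.6667) = 0.9881
P = 260·0.9881·N(0.24) − 250·N(0.04) = 260·0.9881·0.5948 − 250·0.5160 = 152.8077 − 129.0000 = 23.8077

$23.81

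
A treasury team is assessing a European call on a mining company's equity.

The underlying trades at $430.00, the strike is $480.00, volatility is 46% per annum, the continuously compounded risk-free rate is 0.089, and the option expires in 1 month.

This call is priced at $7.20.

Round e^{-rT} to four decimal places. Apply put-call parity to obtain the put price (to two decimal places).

exp(−rT) = exp(−0.089·0.08333) = 0.9926
Put-call parity: C − P = S − K·e^(−rT) = 430 − 480·0.9926 = 430 − 476.4480 = -46.4480
P = C − (C − P) = 7.20 − (-46.4480) = 53.6480

$53.65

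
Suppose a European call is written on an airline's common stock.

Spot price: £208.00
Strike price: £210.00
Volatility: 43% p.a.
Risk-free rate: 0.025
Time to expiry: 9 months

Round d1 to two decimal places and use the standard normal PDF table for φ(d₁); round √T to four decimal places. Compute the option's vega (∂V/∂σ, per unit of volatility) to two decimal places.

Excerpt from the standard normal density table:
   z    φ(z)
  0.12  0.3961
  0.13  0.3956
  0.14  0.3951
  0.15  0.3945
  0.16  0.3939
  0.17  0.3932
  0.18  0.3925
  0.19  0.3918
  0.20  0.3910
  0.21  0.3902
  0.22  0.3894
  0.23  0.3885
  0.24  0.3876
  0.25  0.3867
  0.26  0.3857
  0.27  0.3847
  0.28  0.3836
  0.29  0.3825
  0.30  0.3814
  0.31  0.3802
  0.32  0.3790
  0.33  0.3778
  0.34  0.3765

70.29

σ√T = 0.43·√0.75 = 0.3724
d₁ = [ln(208/210) + (0.025 + ½·0.43²)·0.75] / (σ√T) = (-0.0096 + 0.0881) / 0.3724 = 0.2108 → 0.21
√T = √0.75 = 0.8660
φ(d₁) = φ(0.21) = 0.3902
vega = S·φ(d₁)·√T = 208·0.3902·0.8660 = 70.2859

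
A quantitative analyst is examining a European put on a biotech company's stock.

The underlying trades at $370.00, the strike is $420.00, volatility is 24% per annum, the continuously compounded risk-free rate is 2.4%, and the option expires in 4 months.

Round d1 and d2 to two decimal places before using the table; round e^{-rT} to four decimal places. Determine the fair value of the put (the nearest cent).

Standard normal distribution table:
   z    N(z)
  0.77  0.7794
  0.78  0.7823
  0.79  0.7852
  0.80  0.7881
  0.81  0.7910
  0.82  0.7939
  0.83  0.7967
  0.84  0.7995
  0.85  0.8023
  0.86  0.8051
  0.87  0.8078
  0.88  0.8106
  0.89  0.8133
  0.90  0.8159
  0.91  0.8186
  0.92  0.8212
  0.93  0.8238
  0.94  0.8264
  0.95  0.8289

σ√T = 0.24·√0.3333 = 0.1386
d₁ = [ln(370/420) + (0.024 + 0.24²/2)·0.3333] / 0.1386 = [-0.1268 + 0.0176] / 0.1386 = -0.7877 which rounds to -0.79
d₂ = d₁ − σ√T = -0.7877 − 0.1386 = -0.9263 which rounds to -0.93
e^(−rT) = e^(−0.024·0.3333) = 0.9920
N(−d₂) = N(0.93) = 0.8238;  N(−d₁) = N(0.79) = 0.7852
P = 420·0.9920·0.8238 − 370·0.7852 = 343.2280 − 290.5240 = 52.7040

$52.70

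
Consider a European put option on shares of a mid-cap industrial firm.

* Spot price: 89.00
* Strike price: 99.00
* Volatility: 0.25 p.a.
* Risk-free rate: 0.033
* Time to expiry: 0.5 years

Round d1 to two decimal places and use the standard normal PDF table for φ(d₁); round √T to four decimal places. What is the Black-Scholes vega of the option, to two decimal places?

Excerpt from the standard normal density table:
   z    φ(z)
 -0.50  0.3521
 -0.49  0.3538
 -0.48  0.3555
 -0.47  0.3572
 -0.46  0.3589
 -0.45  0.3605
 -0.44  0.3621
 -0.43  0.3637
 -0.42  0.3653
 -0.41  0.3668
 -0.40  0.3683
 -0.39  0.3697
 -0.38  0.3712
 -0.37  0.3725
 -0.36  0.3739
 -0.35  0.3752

22.99

σ√T = 0.25·√0.5 = 0.1768
d₁ = [ln(89/99) + (0.033 + 0.25²/2)·0.5] / 0.1768 = [-0.1065 + 0.0321] / 0.1768 = -0.4206 ⇒ -0.42
√T = √0.5 = 0.7071
φ(d₁) = φ(-0.42) = 0.3653
vega = S·φ(d₁)·√T = 89·0.3653·0.7071 = 22.9890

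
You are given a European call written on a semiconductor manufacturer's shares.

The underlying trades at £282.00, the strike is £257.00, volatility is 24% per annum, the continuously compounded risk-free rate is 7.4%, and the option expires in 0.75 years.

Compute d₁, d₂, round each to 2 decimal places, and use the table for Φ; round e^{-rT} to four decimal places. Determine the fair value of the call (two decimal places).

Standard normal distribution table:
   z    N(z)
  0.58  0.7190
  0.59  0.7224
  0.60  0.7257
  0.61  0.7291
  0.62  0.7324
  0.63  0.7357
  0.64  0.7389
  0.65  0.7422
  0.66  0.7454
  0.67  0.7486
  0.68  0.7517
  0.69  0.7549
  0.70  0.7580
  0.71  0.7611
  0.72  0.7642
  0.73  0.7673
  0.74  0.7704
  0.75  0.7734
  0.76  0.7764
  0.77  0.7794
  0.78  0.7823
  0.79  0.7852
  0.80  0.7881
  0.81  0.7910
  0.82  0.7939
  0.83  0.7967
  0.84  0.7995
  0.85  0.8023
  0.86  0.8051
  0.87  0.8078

£46.62

σ√T = 0.24·√0.75 = 0.2078
ln(S/K) + (r + σ²/2)T = ln(282/257) + (0.074 + 0.24²/2)·0.75 = 0.0928 + 0.0771 = 0.1699
d₁ = 0.1699 / 0.2078 = 0.8176 ≈ 0.82
d₂ = d₁ − σ√T = 0.8176 − 0.2078 = 0.6097 ≈ 0.61
exp(−rT) = exp(−0.074·0.75) = 0.9460
N(d₁) = N(0.82) = 0.7939;  N(d₂) = N(0.61) = 0.7291
C = 282·0.7939 − 257·0.9460·0.7291 = 223.8798 − 177.2603 = 46.6195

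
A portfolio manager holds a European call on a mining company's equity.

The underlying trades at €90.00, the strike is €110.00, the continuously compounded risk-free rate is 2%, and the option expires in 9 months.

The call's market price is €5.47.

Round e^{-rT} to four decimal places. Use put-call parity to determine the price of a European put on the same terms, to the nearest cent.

exp(−rT) = exp(−0.02·0.75) = 0.9851
Put-call parity: C − P = S − K·e^(−rT) = 90 − 110·0.9851 = 90 − 108.3610 = -18.3610
P = C − (C − P) = 5.47 − (-18.3610) = 23.8310

€23.83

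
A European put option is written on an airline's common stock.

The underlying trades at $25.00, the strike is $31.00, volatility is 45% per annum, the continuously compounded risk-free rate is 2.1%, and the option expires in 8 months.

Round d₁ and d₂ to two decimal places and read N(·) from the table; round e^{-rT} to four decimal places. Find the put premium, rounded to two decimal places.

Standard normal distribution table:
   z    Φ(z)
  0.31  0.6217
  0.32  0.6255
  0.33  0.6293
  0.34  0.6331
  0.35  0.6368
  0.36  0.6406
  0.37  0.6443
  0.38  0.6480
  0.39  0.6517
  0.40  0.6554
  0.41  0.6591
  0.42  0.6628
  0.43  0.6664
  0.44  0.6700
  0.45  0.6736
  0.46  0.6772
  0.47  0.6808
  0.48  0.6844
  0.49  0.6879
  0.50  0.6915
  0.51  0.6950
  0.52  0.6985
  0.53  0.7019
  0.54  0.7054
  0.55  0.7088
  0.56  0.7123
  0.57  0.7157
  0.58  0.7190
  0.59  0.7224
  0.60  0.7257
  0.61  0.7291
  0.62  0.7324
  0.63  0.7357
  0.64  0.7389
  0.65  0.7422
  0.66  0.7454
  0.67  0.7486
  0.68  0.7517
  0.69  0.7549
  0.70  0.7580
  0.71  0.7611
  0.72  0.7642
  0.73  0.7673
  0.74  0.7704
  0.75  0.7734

T = 0.6667;  σ√T = 0.3674
ln(S/K) + (r + σ²/2)T = ln(25/31) + (0.021 + 0.45²/2)·0.6667 = -0.2151 + 0.0815 = -0.1336
d₁ = -0.1336 / 0.3674 = -0.3636 ⇒ -0.36
d₂ = d₁ − σ√T = -0.3636 − 0.3674 = -0.7311 ⇒ -0.73
exp(−rT) = exp(−0.021·0.6667) = 0.9861
N(−d₂) = N(0.73) = 0.7673;  N(−d₁) = N(0.36) = 0.6406
P = 31·0.9861·0.7673 − 25·0.6406 = 23.4557 − 16.0150 = 7.4407

$7.44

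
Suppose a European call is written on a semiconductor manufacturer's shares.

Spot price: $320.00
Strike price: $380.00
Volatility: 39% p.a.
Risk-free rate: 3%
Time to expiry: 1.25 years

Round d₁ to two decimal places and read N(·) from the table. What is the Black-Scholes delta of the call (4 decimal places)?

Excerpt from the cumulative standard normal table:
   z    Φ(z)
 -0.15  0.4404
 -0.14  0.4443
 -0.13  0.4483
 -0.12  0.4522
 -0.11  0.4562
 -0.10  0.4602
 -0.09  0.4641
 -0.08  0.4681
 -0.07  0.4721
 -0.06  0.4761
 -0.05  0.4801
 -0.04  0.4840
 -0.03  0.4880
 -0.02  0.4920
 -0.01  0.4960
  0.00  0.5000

0.4641

T = 1.25;  σ√T = 0.4360
d₁ = [ln(320/380) + (0.03 + 0.39²/2)·1.25] / 0.4360 = [-0.1719 + 0.1326] / 0.4360 = -0.0901 ≈ -0.09
N(d₁) = N(-0.09) = 0.4641
Δ_call = N(d₁) = 0.4641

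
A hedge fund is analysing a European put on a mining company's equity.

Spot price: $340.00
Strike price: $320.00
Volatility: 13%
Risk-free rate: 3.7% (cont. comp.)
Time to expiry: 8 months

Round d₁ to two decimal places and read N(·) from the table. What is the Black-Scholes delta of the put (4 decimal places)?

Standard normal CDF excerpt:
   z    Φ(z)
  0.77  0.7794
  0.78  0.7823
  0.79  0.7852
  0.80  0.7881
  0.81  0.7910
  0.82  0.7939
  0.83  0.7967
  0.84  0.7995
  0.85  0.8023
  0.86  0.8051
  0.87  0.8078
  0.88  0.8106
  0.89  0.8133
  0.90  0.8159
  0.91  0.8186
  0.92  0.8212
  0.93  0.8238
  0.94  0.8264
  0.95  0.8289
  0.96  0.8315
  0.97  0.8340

T = 0.6667;  σ√T = 0.1061
d₁ = [ln(340/320) + (0.037 + ½·0.13²)·0.6667] / (σ√T) = (0.0606 + 0.0303) / 0.1061 = 0.8566 → 0.86
N(d₁) = N(0.86) = 0.8051
Δ_put = N(d₁) − 1 = 0.8051 − 1 = -0.1949

-0.1949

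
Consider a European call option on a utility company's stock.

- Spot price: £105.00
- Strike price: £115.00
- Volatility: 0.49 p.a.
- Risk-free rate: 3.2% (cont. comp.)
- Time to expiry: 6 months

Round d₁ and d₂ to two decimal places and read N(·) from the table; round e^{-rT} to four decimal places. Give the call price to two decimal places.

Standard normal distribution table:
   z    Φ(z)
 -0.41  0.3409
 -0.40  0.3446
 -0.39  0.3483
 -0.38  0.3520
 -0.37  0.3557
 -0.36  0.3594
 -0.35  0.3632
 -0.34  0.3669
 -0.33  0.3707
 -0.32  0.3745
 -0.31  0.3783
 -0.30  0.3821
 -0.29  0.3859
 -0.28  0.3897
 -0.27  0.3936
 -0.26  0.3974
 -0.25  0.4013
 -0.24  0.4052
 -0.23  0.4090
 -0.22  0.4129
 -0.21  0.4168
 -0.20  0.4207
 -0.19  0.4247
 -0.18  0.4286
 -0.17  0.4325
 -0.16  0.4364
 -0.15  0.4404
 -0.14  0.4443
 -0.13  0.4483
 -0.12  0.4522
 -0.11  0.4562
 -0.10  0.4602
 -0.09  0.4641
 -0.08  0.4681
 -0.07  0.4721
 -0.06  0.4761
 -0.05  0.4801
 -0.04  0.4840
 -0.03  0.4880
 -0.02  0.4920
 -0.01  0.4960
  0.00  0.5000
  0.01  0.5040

£11.40

T = 0.5;  σ√T = 0.3465
ln(S/K) + (r + σ²/2)T = ln(105/115) + (0.032 + 0.49²/2)·0.5 = -0.0910 + 0.0760 = -0.0149
d₁ = -0.0149 / 0.3465 = -0.0431 which rounds to -0.04
d₂ = d₁ − σ√T = -0.0431 − 0.3465 = -0.3896 which rounds to -0.39
exp(−rT) = exp(−0.032·0.5) = 0.9841
C = 105·N(-0.04) − 115·0.9841·N(-0.39) = 105·0.4840 − 115·0.9841·0.3483 = 50.8200 − 39.4176 = 11.4024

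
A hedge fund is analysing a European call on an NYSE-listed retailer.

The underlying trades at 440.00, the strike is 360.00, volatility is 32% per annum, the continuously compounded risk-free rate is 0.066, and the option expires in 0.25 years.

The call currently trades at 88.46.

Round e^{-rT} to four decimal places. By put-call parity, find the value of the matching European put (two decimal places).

e^(−rT) = e^(−0.066·0.25) = 0.9836
Put-call parity: C − P = S − K·e^(−rT) = 440 − 360·0.9836 = 440 − 354.0960 = 85.9040
P = C − (C − P) = 88.46 − (85.9040) = 2.5560

2.56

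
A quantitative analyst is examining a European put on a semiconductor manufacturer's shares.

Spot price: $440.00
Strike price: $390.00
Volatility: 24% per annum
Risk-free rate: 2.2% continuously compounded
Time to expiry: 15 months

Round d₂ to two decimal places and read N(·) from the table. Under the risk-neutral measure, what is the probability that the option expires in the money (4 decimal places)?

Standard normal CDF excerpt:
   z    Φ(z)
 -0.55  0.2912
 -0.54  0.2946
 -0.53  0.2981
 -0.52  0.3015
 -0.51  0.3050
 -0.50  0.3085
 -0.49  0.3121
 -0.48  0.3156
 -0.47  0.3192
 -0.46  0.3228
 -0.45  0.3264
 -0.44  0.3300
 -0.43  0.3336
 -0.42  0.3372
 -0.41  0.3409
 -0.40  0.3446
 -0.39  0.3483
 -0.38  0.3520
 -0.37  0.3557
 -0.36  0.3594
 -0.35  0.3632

T = 1.25;  σ√T = 0.2683
d₁ = [ln(440/390) + (0.022 + ½·0.24²)·1.25] / (σ√T) = (0.1206 + 0.0635) / 0.2683 = 0.6862 → 0.69
d₂ = 0.6862 − 0.2683 = 0.4179 → 0.42
Risk-neutral Pr[S_T < K] = N(−d₂) = N(-0.42) = 0.3372

0.3372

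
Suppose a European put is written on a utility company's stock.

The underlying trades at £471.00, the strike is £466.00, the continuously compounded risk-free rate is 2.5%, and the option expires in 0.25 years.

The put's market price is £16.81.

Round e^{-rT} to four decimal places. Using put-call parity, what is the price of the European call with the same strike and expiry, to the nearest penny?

exp(−rT) = exp(−0.025·0.25) = 0.9938
Put-call parity: C − P = S − K·e^(−rT) = 471 − 466·0.9938 = 471 − 463.1108 = 7.8892
C = P + (C − P) = 16.81 + (7.8892) = 24.6992

£24.70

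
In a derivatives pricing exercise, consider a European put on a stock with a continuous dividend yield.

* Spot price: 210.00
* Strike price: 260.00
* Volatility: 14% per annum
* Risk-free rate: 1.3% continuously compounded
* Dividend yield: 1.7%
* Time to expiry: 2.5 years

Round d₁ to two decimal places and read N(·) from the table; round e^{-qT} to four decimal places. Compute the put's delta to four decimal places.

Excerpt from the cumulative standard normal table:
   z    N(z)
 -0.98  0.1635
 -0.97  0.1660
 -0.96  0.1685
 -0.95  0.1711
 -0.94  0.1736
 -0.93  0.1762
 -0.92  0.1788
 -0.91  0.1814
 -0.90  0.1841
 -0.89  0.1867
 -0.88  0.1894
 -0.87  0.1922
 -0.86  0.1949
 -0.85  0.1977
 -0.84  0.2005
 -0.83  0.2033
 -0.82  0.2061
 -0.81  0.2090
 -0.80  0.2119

σ√T = 0.14·√2.5 = 0.2214
d₁ = [ln(210/260) + (0.013 − 0.017 + ½·0.14²)·2.5] / (σ√T) = (-0.2136 + 0.0145) / 0.2214 = -0.8993 → -0.90
N(d₁) = N(-0.90) = 0.1841
Δ_put = exp(−qT)·(N(d₁) − 1) = 0.9584·(0.1841 − 1) = -0.7820

-0.7820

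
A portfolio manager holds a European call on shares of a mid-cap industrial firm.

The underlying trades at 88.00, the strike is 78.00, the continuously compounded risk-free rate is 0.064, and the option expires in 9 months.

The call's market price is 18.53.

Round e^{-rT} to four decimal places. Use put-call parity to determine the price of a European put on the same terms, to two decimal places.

exp(−rT) = exp(−0.064·0.75) = 0.9531
Put-call parity: C − P = S − K·e^(−rT) = 88 − 78·0.9531 = 88 − 74.3418 = 13.6582
P = C − (C − P) = 18.53 − (13.6582) = 4.8718

4.87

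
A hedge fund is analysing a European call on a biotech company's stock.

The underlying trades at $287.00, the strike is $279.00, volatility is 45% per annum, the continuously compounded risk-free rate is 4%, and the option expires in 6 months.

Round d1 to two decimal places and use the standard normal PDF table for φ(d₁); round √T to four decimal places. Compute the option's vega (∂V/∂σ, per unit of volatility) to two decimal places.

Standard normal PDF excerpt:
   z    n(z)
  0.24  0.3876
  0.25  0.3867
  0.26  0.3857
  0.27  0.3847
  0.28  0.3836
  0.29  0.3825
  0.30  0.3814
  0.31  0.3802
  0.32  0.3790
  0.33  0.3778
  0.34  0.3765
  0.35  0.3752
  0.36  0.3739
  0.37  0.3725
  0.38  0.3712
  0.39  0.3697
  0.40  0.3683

77.16

σ√T = 0.45·√0.5 = 0.3182
d₁ = [ln(287/279) + (0.04 + 0.45²/2)·0.5] / 0.3182 = [0.0283 + 0.0706] / 0.3182 = 0.3108 ⇒ 0.31
√T = √0.5 = 0.7071
φ(d₁) = φ(0.31) = 0.3802
vega = S·φ(d₁)·√T = 287·0.3802·0.7071 = 77.1569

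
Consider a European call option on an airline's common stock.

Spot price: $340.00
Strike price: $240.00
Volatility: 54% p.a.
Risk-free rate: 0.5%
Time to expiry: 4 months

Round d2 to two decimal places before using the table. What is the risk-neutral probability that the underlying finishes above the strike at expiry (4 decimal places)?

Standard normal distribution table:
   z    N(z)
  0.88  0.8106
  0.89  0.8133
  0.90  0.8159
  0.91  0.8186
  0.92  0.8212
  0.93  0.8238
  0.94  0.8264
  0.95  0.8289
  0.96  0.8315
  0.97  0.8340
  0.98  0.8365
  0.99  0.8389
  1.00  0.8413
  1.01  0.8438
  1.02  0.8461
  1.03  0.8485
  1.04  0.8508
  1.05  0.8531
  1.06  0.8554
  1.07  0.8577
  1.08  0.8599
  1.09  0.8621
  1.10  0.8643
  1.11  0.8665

σ√T = 0.54 × 0.5774 = 0.3118
d₁ = [ln(340/240) + (0.005 + ½·0.54²)·0.3333] / (σ√T) = (0.3483 + 0.0503) / 0.3118 = 1.2784 → 1.28
d₂ = 1.2784 − 0.3118 = 0.9667 → 0.97
Risk-neutral Pr[S_T > K] = N(d₂) = N(0.97) = 0.8340

0.8340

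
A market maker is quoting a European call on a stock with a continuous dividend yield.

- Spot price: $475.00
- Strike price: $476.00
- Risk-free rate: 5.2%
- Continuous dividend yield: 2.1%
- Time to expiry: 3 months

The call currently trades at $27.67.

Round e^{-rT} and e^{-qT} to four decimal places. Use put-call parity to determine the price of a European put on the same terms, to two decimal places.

$25.00

exp(−qT) = exp(−0.021·0.25) = 0.9948;  exp(−rT) = exp(−0.052·0.25) = 0.9871
Put-call parity: C − P = S·e^(−qT) − K·e^(−rT) = 475·0.9948 − 476·0.9871 = 472.5300 − 469.8596 = 2.6704
P = C − (C − P) = 27.67 − (2.6704) = 24.9996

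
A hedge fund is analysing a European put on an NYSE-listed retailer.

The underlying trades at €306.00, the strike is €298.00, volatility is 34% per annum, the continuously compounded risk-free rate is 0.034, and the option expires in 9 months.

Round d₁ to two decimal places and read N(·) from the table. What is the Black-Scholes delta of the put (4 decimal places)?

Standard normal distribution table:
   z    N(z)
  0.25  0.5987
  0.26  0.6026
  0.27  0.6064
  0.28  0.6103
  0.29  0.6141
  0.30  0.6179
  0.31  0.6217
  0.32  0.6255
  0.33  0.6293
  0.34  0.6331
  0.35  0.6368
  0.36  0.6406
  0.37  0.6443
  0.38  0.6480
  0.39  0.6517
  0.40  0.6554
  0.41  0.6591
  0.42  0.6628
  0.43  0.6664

-0.3745

σ√T = 0.34 × 0.8660 = 0.2944
d₁ = [ln(306/298) + (0.034 + ½·0.34²)·0.75] / (σ√T) = (0.0265 + 0.0689) / 0.2944 = 0.3238 which rounds to 0.32
N(d₁) = N(0.32) = 0.6255
Δ_put = N(d₁) − 1 = 0.6255 − 1 = -0.3745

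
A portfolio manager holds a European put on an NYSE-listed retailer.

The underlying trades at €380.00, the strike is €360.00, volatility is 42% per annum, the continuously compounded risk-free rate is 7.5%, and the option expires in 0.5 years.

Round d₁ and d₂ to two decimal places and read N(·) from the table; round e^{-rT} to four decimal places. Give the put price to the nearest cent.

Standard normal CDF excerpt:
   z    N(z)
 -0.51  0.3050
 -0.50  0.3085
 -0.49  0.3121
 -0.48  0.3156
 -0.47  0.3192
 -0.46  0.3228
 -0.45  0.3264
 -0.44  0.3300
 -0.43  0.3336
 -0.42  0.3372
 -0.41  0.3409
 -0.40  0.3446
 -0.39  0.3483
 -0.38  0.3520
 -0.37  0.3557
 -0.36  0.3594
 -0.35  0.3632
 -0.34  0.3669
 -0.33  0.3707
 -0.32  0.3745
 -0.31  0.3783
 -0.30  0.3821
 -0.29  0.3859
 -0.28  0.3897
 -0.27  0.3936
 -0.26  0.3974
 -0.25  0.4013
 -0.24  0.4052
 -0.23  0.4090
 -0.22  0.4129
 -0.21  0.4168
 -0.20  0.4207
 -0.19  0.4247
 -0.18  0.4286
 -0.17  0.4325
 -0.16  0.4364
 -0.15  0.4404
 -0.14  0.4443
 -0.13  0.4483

σ√T = 0.42·√0.5 = 0.2970
d₁ = [ln(380/360) + (0.075 + ½·0.42²)·0.5] / (σ√T) = (0.0541 + 0.0816) / 0.2970 = 0.4568 ⇒ 0.46
d₂ = 0.4568 − 0.2970 = 0.1598 ⇒ 0.16
e^(−rT) = e^(−0.075·0.5) = 0.9632
N(−d₂) = N(-0.16) = 0.4364;  N(−d₁) = N(-0.46) = 0.3228
P = 360·0.9632·0.4364 − 380·0.3228 = 151.3226 − 122.6640 = 28.6586

€28.66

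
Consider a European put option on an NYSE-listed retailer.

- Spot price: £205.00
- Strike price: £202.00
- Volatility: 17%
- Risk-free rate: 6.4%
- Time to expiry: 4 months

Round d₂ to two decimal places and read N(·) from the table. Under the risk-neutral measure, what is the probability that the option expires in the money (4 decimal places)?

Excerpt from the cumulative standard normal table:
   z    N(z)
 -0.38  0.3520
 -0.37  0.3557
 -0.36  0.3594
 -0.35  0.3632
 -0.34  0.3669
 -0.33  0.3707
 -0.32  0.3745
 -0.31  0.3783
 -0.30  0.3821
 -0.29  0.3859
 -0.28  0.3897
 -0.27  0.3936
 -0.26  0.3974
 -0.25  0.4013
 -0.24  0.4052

0.3745

σ√T = 0.17·√0.3333 = 0.0981
d₁ = [ln(205/202) + (0.064 + ½·0.17²)·0.3333] / (σ√T) = (0.0147 + 0.0261) / 0.0981 = 0.4166 ⇒ 0.42
d₂ = 0.4166 − 0.0981 = 0.3185 ⇒ 0.32
Pr(exercise) under Q = N(−d₂) = N(-0.32) = 0.3745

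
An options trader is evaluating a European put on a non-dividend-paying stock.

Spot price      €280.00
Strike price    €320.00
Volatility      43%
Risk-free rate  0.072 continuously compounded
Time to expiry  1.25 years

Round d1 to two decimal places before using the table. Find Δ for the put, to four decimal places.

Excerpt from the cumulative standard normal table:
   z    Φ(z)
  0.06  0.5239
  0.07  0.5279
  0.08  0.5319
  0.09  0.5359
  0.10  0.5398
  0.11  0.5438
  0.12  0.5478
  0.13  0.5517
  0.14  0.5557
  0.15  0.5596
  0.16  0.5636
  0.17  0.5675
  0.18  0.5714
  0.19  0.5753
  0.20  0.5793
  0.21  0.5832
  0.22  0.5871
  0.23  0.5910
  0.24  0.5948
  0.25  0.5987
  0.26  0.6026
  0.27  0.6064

T = 1.25;  σ√T = 0.4808
d₁ = [ln(280/320) + (0.072 + 0.43²/2)·1.25] / 0.4808 = [-0.1335 + 0.2056] / 0.4808 = 0.1498 ≈ 0.15
N(d₁) = N(0.15) = 0.5596
Δ_put = N(d₁) − 1 = 0.5596 − 1 = -0.4404

-0.4404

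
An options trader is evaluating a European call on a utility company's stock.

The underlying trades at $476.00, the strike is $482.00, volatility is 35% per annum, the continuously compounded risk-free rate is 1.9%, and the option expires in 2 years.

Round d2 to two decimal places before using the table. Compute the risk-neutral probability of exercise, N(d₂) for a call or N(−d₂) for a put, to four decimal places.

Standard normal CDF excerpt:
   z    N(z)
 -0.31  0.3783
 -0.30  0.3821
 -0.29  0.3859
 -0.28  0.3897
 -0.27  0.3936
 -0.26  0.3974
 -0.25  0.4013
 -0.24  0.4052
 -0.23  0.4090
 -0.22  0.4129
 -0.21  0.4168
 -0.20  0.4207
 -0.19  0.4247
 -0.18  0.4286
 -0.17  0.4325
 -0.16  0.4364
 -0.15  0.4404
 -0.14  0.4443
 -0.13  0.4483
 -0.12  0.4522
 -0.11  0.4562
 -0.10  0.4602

σ√T = 0.35·√2 = 0.4950
ln(S/K) + (r + σ²/2)T = ln(476/482) + (0.019 + 0.35²/2)·2 = -0.0125 + 0.1605 = 0.1480
d₁ = 0.1480 / 0.4950 = 0.2990 ≈ 0.30
d₂ = d₁ − σ√T = 0.2990 − 0.4950 = -0.1960 ≈ -0.20
Pr(exercise) under Q = N(d₂) = 0.4207

0.4207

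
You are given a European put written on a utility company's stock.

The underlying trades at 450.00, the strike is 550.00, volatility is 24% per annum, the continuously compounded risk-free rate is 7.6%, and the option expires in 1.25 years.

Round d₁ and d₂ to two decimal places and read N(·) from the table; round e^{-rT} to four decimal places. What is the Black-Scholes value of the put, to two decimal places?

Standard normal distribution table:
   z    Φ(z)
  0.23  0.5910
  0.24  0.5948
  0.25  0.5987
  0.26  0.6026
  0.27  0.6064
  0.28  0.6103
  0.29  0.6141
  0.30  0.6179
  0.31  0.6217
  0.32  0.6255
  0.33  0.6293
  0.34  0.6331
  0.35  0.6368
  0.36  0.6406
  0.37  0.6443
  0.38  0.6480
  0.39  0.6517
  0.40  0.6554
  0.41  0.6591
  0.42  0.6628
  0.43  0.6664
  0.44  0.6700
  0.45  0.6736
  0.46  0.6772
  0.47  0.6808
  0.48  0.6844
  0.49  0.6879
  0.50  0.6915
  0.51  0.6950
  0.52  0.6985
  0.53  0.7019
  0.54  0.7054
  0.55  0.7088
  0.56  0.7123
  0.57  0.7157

79.90

σ√T = 0.24·√1.25 = 0.2683
d₁ = [ln(450/550) + (0.076 + 0.24²/2)·1.25] / 0.2683 = [-0.2007 + 0.1310] / 0.2683 = -0.2596 ≈ -0.26
d₂ = d₁ − σ√T = -0.2596 − 0.2683 = -0.5280 ≈ -0.53
exp(−rT) = exp(−0.076·1.25) = 0.9094
N(−d₂) = N(0.53) = 0.7019;  N(−d₁) = N(0.26) = 0.6026
P = 550·0.9094·0.7019 − 450·0.6026 = 351.0693 − 271.1700 = 79.8993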